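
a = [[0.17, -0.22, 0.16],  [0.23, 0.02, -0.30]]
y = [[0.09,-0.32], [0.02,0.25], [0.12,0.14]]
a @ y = [[0.03, -0.09], [-0.01, -0.11]]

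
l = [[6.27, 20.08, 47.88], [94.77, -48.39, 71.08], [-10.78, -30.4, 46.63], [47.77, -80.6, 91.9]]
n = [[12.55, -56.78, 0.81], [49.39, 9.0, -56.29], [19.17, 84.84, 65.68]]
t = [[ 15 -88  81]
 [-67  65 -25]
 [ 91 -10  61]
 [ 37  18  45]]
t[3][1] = 18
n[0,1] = -56.78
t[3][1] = 18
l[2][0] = -10.78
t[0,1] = -88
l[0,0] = 6.27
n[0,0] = 12.55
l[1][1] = -48.39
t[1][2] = -25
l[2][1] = -30.4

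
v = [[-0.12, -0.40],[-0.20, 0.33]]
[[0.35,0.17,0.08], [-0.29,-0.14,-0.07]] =v @ [[0.02,  0.01,  0.00],  [-0.88,  -0.42,  -0.2]]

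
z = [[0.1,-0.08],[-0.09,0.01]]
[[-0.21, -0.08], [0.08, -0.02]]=z @ [[-0.63, 0.36], [1.85, 1.49]]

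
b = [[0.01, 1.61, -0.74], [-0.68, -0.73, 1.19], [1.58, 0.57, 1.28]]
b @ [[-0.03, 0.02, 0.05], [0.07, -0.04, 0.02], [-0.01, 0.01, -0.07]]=[[0.12,  -0.07,  0.08], [-0.04,  0.03,  -0.13], [-0.02,  0.02,  0.00]]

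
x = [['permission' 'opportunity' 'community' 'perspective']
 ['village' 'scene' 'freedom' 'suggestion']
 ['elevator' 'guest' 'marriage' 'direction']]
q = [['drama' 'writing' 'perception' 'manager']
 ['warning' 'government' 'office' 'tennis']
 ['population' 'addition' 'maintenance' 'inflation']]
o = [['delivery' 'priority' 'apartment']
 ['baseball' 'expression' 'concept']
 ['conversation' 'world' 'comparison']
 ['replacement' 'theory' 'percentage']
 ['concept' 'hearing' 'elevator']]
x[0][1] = 'opportunity'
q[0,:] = ['drama', 'writing', 'perception', 'manager']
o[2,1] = 'world'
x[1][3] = 'suggestion'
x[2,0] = 'elevator'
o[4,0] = 'concept'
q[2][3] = 'inflation'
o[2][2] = 'comparison'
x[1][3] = 'suggestion'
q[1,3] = 'tennis'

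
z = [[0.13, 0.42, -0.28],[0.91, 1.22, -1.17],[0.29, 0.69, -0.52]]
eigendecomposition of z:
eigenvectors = [[(0.29+0j), 0.53-0.11j, (0.53+0.11j)], [0.83+0.00j, (0.33+0.09j), (0.33-0.09j)], [(0.47+0j), 0.77+0.00j, 0.77-0.00j]]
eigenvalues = [(0.87+0j), (-0.02+0.04j), (-0.02-0.04j)]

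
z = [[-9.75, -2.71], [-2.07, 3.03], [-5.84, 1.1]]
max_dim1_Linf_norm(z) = 9.75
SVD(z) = [[-0.86, 0.39], [-0.15, -0.81], [-0.49, -0.44]] @ diag([11.62148571913158, 4.016101303505758]) @ [[0.99, 0.12], [0.12, -0.99]]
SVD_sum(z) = [[-9.93, -1.16], [-1.69, -0.2], [-5.63, -0.66]] + [[0.18, -1.55], [-0.38, 3.23], [-0.21, 1.76]]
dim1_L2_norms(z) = [10.12, 3.67, 5.94]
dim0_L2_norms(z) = [11.55, 4.21]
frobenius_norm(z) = 12.30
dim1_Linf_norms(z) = [9.75, 3.03, 5.84]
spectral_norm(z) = 11.62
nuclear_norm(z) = 15.64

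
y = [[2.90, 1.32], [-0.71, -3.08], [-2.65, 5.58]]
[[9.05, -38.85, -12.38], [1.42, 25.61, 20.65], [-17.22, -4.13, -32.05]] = y@[[3.72, -10.74, -1.36],[-1.32, -5.84, -6.39]]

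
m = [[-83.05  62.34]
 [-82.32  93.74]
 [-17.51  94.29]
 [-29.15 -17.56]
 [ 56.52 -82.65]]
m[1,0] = -82.32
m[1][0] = -82.32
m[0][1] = 62.34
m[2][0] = -17.51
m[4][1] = -82.65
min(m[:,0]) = -83.05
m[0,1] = 62.34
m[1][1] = 93.74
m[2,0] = -17.51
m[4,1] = -82.65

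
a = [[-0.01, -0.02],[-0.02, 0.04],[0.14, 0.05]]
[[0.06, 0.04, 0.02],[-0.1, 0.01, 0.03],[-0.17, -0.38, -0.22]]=a @ [[-0.28,-2.39,-1.6],[-2.68,-0.87,-0.01]]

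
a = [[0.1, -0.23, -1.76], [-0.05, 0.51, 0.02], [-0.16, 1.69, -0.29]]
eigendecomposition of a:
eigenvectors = [[0.92,-0.99,0.94], [-0.16,-0.10,0.04], [-0.37,-0.03,0.34]]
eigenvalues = [0.84, 0.02, -0.54]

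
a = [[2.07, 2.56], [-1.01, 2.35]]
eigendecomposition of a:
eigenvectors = [[(0.85+0j), 0.85-0.00j], [(0.05+0.53j), (0.05-0.53j)]]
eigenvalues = [(2.21+1.6j), (2.21-1.6j)]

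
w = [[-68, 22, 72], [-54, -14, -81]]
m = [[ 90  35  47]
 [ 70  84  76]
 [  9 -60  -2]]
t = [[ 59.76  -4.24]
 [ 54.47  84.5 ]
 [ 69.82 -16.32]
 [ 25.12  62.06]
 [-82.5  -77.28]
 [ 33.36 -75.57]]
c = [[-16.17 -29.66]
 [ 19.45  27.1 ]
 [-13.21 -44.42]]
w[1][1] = -14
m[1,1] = 84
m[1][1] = 84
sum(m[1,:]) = 230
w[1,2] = -81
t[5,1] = -75.57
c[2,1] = -44.42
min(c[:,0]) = -16.17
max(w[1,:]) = -14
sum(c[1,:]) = 46.55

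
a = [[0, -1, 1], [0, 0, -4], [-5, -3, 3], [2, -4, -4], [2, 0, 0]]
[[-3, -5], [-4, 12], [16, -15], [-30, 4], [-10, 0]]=a @ [[-5, 0], [4, 2], [1, -3]]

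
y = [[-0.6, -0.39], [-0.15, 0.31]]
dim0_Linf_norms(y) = [0.6, 0.39]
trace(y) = -0.29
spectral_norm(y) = 0.72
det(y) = -0.24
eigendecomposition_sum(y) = [[-0.62, -0.25], [-0.10, -0.04]] + [[0.02,-0.14], [-0.05,0.35]]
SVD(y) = [[-1.00,0.08], [0.08,1.00]] @ diag([0.7172946913751326, 0.3408640868807584]) @ [[0.82, 0.58], [-0.58, 0.82]]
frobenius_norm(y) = 0.79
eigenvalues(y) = [-0.66, 0.37]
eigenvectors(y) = [[-0.99, 0.37], [-0.15, -0.93]]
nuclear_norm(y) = 1.06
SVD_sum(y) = [[-0.58, -0.41], [0.05, 0.03]] + [[-0.02, 0.02], [-0.20, 0.28]]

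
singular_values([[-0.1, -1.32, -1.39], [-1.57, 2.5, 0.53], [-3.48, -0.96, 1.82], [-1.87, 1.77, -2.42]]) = [4.48, 3.8, 2.66]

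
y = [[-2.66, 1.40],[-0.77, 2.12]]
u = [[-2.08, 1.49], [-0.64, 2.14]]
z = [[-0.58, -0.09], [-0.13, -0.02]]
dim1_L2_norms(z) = [0.59, 0.13]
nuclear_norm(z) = 0.60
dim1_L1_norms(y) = [4.06, 2.89]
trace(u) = 0.06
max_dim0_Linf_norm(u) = 2.14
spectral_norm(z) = 0.60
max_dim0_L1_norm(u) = 3.63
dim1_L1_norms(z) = [0.67, 0.15]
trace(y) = -0.54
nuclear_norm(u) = 4.30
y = u + z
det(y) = -4.56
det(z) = -0.00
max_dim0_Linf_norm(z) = 0.58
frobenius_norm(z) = 0.60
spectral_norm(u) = 3.22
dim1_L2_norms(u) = [2.56, 2.23]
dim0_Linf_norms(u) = [2.08, 2.14]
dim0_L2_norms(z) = [0.59, 0.09]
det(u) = -3.50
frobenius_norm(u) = 3.40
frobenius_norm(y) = 3.76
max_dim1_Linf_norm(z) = 0.58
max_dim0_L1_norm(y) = 3.52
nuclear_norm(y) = 4.82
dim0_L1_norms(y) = [3.43, 3.52]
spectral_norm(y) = 3.53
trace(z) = -0.60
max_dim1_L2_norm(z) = 0.59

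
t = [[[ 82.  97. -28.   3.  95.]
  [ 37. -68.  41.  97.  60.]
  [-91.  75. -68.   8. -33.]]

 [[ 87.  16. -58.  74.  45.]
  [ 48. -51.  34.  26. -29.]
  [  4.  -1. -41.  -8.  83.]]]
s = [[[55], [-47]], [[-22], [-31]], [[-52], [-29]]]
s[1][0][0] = -22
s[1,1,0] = -31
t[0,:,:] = [[82.0, 97.0, -28.0, 3.0, 95.0], [37.0, -68.0, 41.0, 97.0, 60.0], [-91.0, 75.0, -68.0, 8.0, -33.0]]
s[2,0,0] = -52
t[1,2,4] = 83.0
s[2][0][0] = -52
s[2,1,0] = -29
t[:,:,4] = [[95.0, 60.0, -33.0], [45.0, -29.0, 83.0]]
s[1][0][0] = -22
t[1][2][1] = -1.0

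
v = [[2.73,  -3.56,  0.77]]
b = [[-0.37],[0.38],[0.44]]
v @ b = [[-2.02]]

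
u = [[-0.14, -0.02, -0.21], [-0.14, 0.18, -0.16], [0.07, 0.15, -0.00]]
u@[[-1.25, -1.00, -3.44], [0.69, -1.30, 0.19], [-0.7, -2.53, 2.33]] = [[0.31, 0.7, -0.01],[0.41, 0.31, 0.14],[0.02, -0.26, -0.21]]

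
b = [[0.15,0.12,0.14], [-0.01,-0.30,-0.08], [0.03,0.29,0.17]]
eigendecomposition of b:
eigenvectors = [[0.94, -0.84, -0.05], [-0.07, -0.09, 0.82], [0.33, 0.54, -0.57]]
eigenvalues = [0.19, 0.07, -0.24]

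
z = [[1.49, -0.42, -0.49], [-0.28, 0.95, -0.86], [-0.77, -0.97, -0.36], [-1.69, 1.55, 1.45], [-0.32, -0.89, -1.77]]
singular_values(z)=[3.36, 2.02, 1.43]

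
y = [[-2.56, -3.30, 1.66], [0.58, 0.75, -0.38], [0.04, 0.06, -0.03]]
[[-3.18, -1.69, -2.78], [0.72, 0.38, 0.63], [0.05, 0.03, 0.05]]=y @ [[0.88, 0.38, -0.5], [1.04, 0.45, 1.93], [1.51, 0.46, 1.39]]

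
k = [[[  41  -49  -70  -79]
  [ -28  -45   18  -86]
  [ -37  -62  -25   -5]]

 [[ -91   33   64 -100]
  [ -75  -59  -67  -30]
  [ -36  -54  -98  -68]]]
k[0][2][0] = -37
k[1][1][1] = -59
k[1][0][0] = -91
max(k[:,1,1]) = -45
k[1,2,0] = -36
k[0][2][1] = -62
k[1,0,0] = -91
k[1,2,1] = -54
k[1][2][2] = -98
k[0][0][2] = -70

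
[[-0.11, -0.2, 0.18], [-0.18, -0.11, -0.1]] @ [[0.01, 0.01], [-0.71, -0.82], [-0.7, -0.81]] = [[0.01, 0.02], [0.15, 0.17]]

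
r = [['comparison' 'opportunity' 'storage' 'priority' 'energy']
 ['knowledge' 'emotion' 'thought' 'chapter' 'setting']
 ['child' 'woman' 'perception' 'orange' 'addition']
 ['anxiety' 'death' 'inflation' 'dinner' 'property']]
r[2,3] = 'orange'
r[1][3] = 'chapter'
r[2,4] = 'addition'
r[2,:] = ['child', 'woman', 'perception', 'orange', 'addition']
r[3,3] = 'dinner'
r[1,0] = 'knowledge'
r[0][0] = 'comparison'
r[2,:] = ['child', 'woman', 'perception', 'orange', 'addition']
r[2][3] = 'orange'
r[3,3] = 'dinner'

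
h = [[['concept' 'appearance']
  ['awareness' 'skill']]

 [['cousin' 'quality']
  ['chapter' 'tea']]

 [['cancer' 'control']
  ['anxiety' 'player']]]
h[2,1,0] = 'anxiety'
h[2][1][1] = 'player'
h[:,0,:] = [['concept', 'appearance'], ['cousin', 'quality'], ['cancer', 'control']]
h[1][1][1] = 'tea'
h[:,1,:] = [['awareness', 'skill'], ['chapter', 'tea'], ['anxiety', 'player']]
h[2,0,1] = 'control'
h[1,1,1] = 'tea'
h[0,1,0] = 'awareness'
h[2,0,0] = 'cancer'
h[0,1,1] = 'skill'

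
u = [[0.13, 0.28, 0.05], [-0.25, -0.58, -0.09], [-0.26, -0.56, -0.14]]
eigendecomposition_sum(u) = [[0.12, 0.28, 0.05], [-0.25, -0.57, -0.10], [-0.26, -0.60, -0.10]] + [[0.01, 0.00, 0.00], [-0.0, -0.0, -0.00], [-0.00, -0.0, -0.0]] + [[-0.0,-0.0,0.00], [-0.0,-0.01,0.01], [0.00,0.04,-0.04]]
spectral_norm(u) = 0.95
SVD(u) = [[-0.33, 0.12, 0.94], [0.67, -0.67, 0.32], [0.67, 0.73, 0.14]] @ diag([0.9508182183249642, 0.03886580812090748, 0.005845054358171022]) @ [[-0.40,  -0.9,  -0.18], [-0.20,  0.28,  -0.94], [0.89,  -0.34,  -0.29]]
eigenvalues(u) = [-0.55, 0.01, -0.05]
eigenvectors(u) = [[-0.32,0.89,-0.06], [0.65,-0.33,-0.14], [0.69,-0.31,0.99]]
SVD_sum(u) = [[0.13, 0.28, 0.06],[-0.26, -0.57, -0.11],[-0.25, -0.57, -0.11]] + [[-0.00, 0.00, -0.00], [0.01, -0.01, 0.02], [-0.01, 0.01, -0.03]] + [[0.0,-0.00,-0.0], [0.0,-0.0,-0.00], [0.00,-0.00,-0.0]]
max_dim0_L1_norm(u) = 1.42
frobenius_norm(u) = 0.95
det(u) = 0.00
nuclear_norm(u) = 1.00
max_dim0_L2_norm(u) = 0.85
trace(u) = -0.59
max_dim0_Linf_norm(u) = 0.58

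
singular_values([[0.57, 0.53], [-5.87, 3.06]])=[6.62, 0.73]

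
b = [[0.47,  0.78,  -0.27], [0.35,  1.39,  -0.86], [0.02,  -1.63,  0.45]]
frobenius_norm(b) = 2.56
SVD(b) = [[-0.35,0.55,-0.75], [-0.66,0.42,0.62], [0.66,0.72,0.22]] @ diag([2.4982200914997517, 0.4870301177374939, 0.2791022014309005]) @ [[-0.15, -0.91, 0.38], [0.87, -0.31, -0.39], [-0.47, -0.27, -0.84]]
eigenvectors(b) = [[-0.38, -0.91, -0.13], [-0.70, -0.03, 0.45], [0.6, -0.41, 0.88]]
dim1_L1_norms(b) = [1.52, 2.6, 2.1]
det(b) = -0.34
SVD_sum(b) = [[0.14, 0.81, -0.34], [0.25, 1.50, -0.64], [-0.25, -1.50, 0.64]] + [[0.23, -0.08, -0.1], [0.18, -0.06, -0.08], [0.3, -0.11, -0.14]] + [[0.10, 0.06, 0.18],[-0.08, -0.05, -0.15],[-0.03, -0.02, -0.05]]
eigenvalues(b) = [2.32, 0.38, -0.39]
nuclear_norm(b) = 3.26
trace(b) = 2.31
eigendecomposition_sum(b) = [[0.15, 0.84, -0.41], [0.28, 1.53, -0.74], [-0.24, -1.32, 0.64]] + [[0.33, -0.10, 0.1], [0.01, -0.0, 0.00], [0.15, -0.04, 0.04]] + [[-0.02, 0.04, 0.04], [0.06, -0.14, -0.12], [0.11, -0.27, -0.24]]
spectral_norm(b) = 2.50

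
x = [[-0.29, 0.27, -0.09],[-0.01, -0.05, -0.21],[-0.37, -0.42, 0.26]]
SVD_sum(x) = [[0.04, 0.06, -0.04], [0.03, 0.04, -0.03], [-0.32, -0.44, 0.28]] + [[-0.33, 0.21, -0.06], [-0.01, 0.01, -0.0], [-0.05, 0.03, -0.01]] + [[0.00, 0.0, 0.01],[-0.03, -0.10, -0.18],[-0.00, -0.01, -0.02]]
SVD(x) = [[0.13,  -0.99,  -0.05], [0.09,  -0.04,  1.0], [-0.99,  -0.14,  0.08]] @ diag([0.622601021042162, 0.4016116126549581, 0.20922734328462225]) @ [[0.52, 0.72, -0.46], [0.84, -0.52, 0.15], [-0.13, -0.47, -0.87]]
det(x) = 0.05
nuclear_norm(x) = 1.23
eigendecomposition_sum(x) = [[(0.04+0j), 0.08-0.00j, -0.08-0.00j], [0.06+0.00j, 0.13-0.00j, (-0.13-0j)], [(-0.16+0j), -0.33+0.00j, (0.34+0j)]] + [[(-0.16-0j),0.09+0.15j,-0.00+0.05j],  [-0.03-0.12j,(-0.09+0.1j),(-0.04+0.01j)],  [(-0.11-0.12j),-0.04+0.16j,-0.04+0.03j]] + [[-0.16+0.00j, (0.09-0.15j), -0.00-0.05j], [-0.03+0.12j, (-0.09-0.1j), -0.04-0.01j], [(-0.11+0.12j), -0.04-0.16j, -0.04-0.03j]]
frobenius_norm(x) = 0.77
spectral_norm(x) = 0.62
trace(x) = -0.08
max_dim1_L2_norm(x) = 0.62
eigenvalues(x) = [(0.51+0j), (-0.29+0.13j), (-0.29-0.13j)]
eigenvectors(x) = [[-0.22+0.00j, (-0.63+0j), -0.63-0.00j], [-0.34+0.00j, (-0.13-0.46j), -0.13+0.46j], [(0.91+0j), (-0.41-0.45j), -0.41+0.45j]]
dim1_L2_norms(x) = [0.41, 0.22, 0.62]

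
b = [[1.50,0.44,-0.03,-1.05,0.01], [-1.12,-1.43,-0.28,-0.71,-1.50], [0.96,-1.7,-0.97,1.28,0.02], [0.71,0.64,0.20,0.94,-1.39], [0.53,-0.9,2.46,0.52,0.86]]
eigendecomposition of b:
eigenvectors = [[0.56+0.00j,  (-0.08-0.36j),  (-0.08+0.36j),  -0.08+0.01j,  -0.08-0.01j], [(-0.33+0j),  (0.03-0.2j),  (0.03+0.2j),  0.19-0.53j,  0.19+0.53j], [0.16+0.00j,  (-0.24+0.2j),  (-0.24-0.2j),  0.65+0.00j,  0.65-0.00j], [(-0.48+0j),  (-0.62+0j),  (-0.62-0j),  (-0.19-0.1j),  -0.19+0.10j], [0.57+0.00j,  (0.11+0.57j),  0.11-0.57j,  -0.34-0.30j,  -0.34+0.30j]]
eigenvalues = [(2.15+0j), (1.33+1.83j), (1.33-1.83j), (-1.95+1.2j), (-1.95-1.2j)]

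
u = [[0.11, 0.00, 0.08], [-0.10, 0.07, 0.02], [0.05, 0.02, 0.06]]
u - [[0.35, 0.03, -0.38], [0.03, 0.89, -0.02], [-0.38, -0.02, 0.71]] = [[-0.24, -0.03, 0.46],[-0.13, -0.82, 0.04],[0.43, 0.04, -0.65]]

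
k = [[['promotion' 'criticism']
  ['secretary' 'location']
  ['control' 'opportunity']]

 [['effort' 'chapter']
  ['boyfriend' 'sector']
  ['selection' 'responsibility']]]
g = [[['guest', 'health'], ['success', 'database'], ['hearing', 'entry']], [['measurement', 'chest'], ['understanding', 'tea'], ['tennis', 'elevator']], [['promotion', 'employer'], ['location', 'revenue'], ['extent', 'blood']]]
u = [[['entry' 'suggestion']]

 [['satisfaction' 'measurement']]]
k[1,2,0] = 'selection'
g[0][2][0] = 'hearing'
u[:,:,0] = [['entry'], ['satisfaction']]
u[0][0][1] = 'suggestion'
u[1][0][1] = 'measurement'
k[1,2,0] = 'selection'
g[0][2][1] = 'entry'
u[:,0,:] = [['entry', 'suggestion'], ['satisfaction', 'measurement']]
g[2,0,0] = 'promotion'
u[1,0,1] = 'measurement'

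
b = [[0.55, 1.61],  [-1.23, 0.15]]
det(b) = 2.063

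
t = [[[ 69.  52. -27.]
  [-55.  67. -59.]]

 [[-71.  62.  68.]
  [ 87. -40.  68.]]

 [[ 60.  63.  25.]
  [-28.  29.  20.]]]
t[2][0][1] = 63.0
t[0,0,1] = 52.0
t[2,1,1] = 29.0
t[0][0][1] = 52.0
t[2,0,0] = 60.0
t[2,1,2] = 20.0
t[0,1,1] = 67.0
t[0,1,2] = -59.0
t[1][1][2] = 68.0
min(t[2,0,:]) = 25.0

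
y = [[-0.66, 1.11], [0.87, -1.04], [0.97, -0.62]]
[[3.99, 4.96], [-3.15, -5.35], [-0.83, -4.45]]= y @ [[2.32,-2.80],[4.97,2.8]]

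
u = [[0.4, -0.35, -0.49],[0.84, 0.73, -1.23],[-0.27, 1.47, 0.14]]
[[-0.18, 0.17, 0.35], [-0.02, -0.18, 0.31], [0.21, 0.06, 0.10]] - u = [[-0.58, 0.52, 0.84], [-0.86, -0.91, 1.54], [0.48, -1.41, -0.04]]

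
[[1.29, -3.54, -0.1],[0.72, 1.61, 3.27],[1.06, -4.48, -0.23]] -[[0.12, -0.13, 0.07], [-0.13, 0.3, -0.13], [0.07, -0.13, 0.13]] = [[1.17, -3.41, -0.17],  [0.85, 1.31, 3.40],  [0.99, -4.35, -0.36]]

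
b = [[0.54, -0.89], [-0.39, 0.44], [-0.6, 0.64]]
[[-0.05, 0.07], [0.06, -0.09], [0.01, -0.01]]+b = [[0.49, -0.82],  [-0.33, 0.35],  [-0.59, 0.63]]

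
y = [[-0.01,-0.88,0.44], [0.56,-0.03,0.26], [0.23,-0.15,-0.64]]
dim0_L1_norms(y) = [0.8, 1.06, 1.34]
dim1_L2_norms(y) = [0.98, 0.62, 0.7]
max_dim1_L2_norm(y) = 0.98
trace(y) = -0.68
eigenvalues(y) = [(0.04+0.72j), (0.04-0.72j), (-0.77+0j)]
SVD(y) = [[-0.94, 0.26, -0.22],[-0.21, 0.06, 0.98],[0.27, 0.96, -0.00]] @ diag([1.0204115568613479, 0.6644920450597883, 0.5936417915511508]) @ [[-0.04, 0.78, -0.63], [0.38, -0.57, -0.73], [0.92, 0.27, 0.27]]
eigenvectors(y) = [[(0.74+0j), (0.74-0j), (-0.47+0j)], [(0.05-0.64j), 0.05+0.64j, 0.04+0.00j], [(0.18-0.05j), (0.18+0.05j), 0.88+0.00j]]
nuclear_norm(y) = 2.28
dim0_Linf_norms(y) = [0.56, 0.88, 0.64]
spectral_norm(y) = 1.02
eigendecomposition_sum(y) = [[0.04+0.32j, -0.42+0.01j, (0.04+0.17j)], [(0.28-0.01j), -0.02+0.36j, 0.15-0.02j], [(0.03+0.08j), -0.10+0.03j, (0.02+0.04j)]] + [[(0.04-0.32j), (-0.42-0.01j), (0.04-0.17j)], [0.28+0.01j, -0.02-0.36j, 0.15+0.02j], [0.03-0.08j, -0.10-0.03j, 0.02-0.04j]] + [[-0.09-0.00j, (-0.03+0j), 0.36+0.00j], [(0.01+0j), -0j, (-0.03-0j)], [0.16+0.00j, 0.06-0.00j, -0.68-0.00j]]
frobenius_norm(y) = 1.35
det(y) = -0.40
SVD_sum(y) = [[0.04, -0.75, 0.6], [0.01, -0.16, 0.13], [-0.01, 0.21, -0.17]] + [[0.07, -0.10, -0.13], [0.02, -0.02, -0.03], [0.24, -0.36, -0.47]] + [[-0.12,-0.03,-0.03], [0.54,0.16,0.16], [-0.00,-0.0,-0.00]]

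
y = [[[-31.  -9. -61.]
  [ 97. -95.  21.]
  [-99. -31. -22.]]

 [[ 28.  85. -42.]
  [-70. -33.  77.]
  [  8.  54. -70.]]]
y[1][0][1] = 85.0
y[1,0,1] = 85.0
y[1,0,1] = 85.0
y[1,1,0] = -70.0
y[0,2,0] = -99.0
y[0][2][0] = -99.0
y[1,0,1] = 85.0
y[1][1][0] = -70.0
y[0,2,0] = -99.0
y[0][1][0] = 97.0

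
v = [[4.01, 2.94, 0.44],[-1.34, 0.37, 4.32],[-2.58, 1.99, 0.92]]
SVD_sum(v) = [[3.24, 0.69, -1.80], [-2.71, -0.57, 1.51], [-1.97, -0.42, 1.1]] + [[0.91, 2.00, 2.40],[0.85, 1.87, 2.24],[0.33, 0.72, 0.87]] + [[-0.14, 0.25, -0.16], [0.52, -0.92, 0.57], [-0.94, 1.68, -1.05]]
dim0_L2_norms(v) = [4.95, 3.57, 4.44]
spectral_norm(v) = 5.42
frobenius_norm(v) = 7.55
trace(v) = 5.30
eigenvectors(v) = [[-0.67+0.00j,  -0.67-0.00j,  (0.28+0j)], [(-0.02-0.55j),  -0.02+0.55j,  -0.74+0.00j], [(0.13-0.47j),  0.13+0.47j,  0.61+0.00j]]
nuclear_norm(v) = 12.55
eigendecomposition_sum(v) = [[(2.07+1.07j),(1.22-0.98j),(0.51-1.68j)], [(-0.83+1.73j),(0.84+0.98j),(1.4+0.38j)], [-1.16+1.26j,(0.46+1.05j),1.09+0.69j]] + [[2.07-1.07j, (1.22+0.98j), 0.51+1.68j], [(-0.83-1.73j), (0.84-0.98j), 1.40-0.38j], [(-1.16-1.26j), (0.46-1.05j), 1.09-0.69j]] + [[(-0.13+0j), 0.50-0.00j, -0.59+0.00j], [(0.33-0j), (-1.3+0j), (1.52-0j)], [-0.27+0.00j, (1.08-0j), -1.26+0.00j]]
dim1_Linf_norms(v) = [4.01, 4.32, 2.58]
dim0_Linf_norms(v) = [4.01, 2.94, 4.32]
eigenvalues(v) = [(3.99+2.74j), (3.99-2.74j), (-2.69+0j)]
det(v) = -63.01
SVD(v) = [[-0.7, -0.71, 0.13], [0.58, -0.66, -0.48], [0.42, -0.26, 0.87]] @ diag([5.4220592621147885, 4.605454801445106, 2.5231249334825803]) @ [[-0.86, -0.18, 0.48], [-0.28, -0.61, -0.74], [-0.43, 0.77, -0.48]]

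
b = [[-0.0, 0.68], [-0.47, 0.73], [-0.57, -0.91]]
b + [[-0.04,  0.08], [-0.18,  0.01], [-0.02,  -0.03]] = [[-0.04, 0.76],[-0.65, 0.74],[-0.59, -0.94]]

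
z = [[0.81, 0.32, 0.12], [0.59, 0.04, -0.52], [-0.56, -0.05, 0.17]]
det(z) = 0.04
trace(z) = 1.02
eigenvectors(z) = [[(0.64+0j), 0.29+0.02j, 0.29-0.02j], [0.62+0.00j, -0.85+0.00j, (-0.85-0j)], [(-0.45+0j), (0.25+0.36j), 0.25-0.36j]]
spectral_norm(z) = 1.21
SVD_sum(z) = [[0.76, 0.17, -0.2], [0.66, 0.15, -0.17], [-0.55, -0.12, 0.14]] + [[0.06, 0.13, 0.33], [-0.06, -0.13, -0.34], [0.01, 0.02, 0.05]] + [[-0.01, 0.02, -0.01], [-0.01, 0.03, -0.01], [-0.02, 0.06, -0.02]]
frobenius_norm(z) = 1.32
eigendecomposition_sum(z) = [[0.76-0.00j, (0.25-0j), -0.04-0.00j],[0.74-0.00j, (0.24-0j), -0.04-0.00j],[(-0.54+0j), (-0.17+0j), 0.03+0.00j]] + [[(0.02+0.03j), (0.04-0.02j), 0.08+0.01j],[(-0.07-0.08j), -0.10+0.08j, -0.24-0.00j],[-0.01+0.05j, (0.06+0.02j), 0.07+0.10j]] + [[0.02-0.03j,0.04+0.02j,0.08-0.01j],  [-0.07+0.08j,(-0.1-0.08j),(-0.24+0j)],  [(-0.01-0.05j),0.06-0.02j,(0.07-0.1j)]]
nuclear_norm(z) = 1.80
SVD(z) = [[-0.66, 0.69, 0.29],[-0.57, -0.72, 0.39],[0.48, 0.10, 0.87]] @ diag([1.2116634997346447, 0.5145233952703189, 0.07167453613590415]) @ [[-0.94, -0.21, 0.25], [0.16, 0.36, 0.92], [-0.29, 0.91, -0.31]]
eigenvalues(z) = [(1.03+0j), (-0.01+0.21j), (-0.01-0.21j)]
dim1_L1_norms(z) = [1.25, 1.15, 0.78]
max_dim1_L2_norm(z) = 0.88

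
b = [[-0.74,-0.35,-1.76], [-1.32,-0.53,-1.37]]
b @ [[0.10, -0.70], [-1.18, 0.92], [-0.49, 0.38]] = [[1.20, -0.47], [1.16, -0.08]]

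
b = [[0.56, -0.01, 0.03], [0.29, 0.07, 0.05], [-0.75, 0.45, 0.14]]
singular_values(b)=[1.04, 0.32, 0.0]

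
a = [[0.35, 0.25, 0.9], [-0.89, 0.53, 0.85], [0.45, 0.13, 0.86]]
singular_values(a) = [1.6, 1.08, 0.05]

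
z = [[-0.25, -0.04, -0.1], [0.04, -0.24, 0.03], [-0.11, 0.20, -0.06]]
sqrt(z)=[[0.48j,0.1j,0.00+0.17j], [-0.04j,0.00+0.48j,0.00-0.04j], [0.00+0.16j,-0.35j,0.14j]]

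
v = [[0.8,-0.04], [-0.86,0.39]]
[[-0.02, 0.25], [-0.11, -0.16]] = v @ [[-0.04, 0.33], [-0.36, 0.32]]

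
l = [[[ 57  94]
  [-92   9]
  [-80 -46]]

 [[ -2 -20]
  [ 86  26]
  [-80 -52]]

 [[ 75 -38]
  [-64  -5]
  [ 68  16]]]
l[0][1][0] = -92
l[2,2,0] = 68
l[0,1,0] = -92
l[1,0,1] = -20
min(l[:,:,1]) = -52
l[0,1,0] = -92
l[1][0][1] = -20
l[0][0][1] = 94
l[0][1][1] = 9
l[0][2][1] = -46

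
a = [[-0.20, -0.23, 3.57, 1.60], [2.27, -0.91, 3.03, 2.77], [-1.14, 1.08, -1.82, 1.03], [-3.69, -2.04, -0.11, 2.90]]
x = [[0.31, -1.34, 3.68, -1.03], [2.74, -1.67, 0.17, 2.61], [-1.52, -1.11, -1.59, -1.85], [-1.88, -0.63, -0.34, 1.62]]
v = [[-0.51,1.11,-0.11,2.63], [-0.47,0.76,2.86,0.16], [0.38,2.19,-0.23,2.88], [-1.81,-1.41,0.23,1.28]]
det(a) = 96.45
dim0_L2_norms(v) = [1.98, 2.93, 2.88, 4.11]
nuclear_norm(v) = 10.39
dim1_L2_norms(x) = [4.06, 4.14, 3.08, 2.58]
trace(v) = 1.30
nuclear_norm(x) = 13.41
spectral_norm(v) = 4.63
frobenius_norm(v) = 6.14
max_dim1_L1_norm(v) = 5.68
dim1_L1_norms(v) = [4.36, 4.25, 5.68, 4.73]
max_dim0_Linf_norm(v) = 2.88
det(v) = 2.57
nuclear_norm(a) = 14.87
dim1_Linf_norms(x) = [3.68, 2.74, 1.85, 1.88]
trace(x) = -1.33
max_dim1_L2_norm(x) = 4.14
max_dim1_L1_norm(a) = 8.98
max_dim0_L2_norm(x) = 4.03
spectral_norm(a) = 6.12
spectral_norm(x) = 4.77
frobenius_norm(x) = 7.06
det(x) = -101.20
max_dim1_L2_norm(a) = 5.12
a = x + v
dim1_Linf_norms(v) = [2.63, 2.86, 2.88, 1.81]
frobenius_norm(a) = 8.44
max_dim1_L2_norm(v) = 3.65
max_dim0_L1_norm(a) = 8.53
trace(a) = -0.03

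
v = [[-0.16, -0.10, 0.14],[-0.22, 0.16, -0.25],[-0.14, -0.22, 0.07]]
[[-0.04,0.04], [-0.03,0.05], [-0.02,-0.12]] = v@[[0.21, -0.27],[-0.07, 0.91],[-0.12, 0.61]]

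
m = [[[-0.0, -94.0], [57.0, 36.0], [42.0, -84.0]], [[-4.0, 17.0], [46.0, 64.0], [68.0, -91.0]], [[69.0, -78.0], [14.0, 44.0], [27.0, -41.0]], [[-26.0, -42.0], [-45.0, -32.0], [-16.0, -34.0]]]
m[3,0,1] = -42.0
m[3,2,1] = -34.0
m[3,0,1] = -42.0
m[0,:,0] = [-0.0, 57.0, 42.0]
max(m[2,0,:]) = 69.0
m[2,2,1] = -41.0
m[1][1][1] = 64.0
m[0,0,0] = -0.0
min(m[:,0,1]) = -94.0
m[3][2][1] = -34.0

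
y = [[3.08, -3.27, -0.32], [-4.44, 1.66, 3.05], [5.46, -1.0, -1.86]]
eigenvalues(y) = [-3.38, 4.57, 1.69]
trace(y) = 2.88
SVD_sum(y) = [[3.38, -1.38, -1.43], [-4.76, 1.94, 2.02], [4.94, -2.02, -2.09]] + [[-0.32, -1.9, 1.09], [-0.1, -0.61, 0.35], [0.12, 0.72, -0.41]] + [[0.01, 0.01, 0.02], [0.42, 0.32, 0.69], [0.4, 0.3, 0.64]]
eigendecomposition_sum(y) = [[-0.90, -0.44, 0.70], [-1.96, -0.97, 1.53], [1.94, 0.96, -1.51]] + [[4.34, -4.13, -2.18], [-2.37, 2.26, 1.19], [4.06, -3.86, -2.03]] + [[-0.37,1.31,1.16], [-0.1,0.37,0.33], [-0.53,1.91,1.69]]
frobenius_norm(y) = 9.29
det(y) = -26.09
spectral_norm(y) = 8.88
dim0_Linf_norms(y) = [5.46, 3.27, 3.05]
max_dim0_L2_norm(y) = 7.68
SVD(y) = [[-0.44, 0.90, -0.03], [0.62, 0.29, -0.73], [-0.65, -0.34, -0.68]] @ diag([8.877876002424093, 2.4678369976533965, 1.1906713394532875]) @ [[-0.86, 0.35, 0.37], [-0.14, -0.86, 0.49], [-0.49, -0.37, -0.79]]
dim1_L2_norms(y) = [4.5, 5.64, 5.85]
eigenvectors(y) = [[-0.31, -0.68, 0.56], [-0.68, 0.37, 0.16], [0.67, -0.63, 0.81]]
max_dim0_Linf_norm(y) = 5.46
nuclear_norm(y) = 12.54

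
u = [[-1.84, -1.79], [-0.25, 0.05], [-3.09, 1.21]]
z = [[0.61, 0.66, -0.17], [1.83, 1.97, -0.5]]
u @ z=[[-4.4, -4.74, 1.21], [-0.06, -0.07, 0.02], [0.33, 0.34, -0.08]]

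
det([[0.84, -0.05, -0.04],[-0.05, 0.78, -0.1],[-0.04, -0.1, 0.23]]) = 0.140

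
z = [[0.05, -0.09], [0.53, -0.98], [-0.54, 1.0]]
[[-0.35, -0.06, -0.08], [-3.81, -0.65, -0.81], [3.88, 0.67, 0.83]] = z @ [[-1.71, 0.30, -1.0], [2.96, 0.83, 0.29]]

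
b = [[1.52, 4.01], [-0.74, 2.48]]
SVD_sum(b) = [[0.87, 4.15],  [0.47, 2.23]] + [[0.65, -0.14], [-1.21, 0.25]]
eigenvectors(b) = [[(0.92+0j),0.92-0.00j], [0.11+0.38j,0.11-0.38j]]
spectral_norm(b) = 4.81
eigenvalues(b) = [(2+1.65j), (2-1.65j)]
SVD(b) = [[0.88, 0.47], [0.47, -0.88]] @ diag([4.808938227936579, 1.4009329462505313]) @ [[0.21, 0.98],[0.98, -0.21]]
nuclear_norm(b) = 6.21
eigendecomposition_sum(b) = [[0.76+1.12j, (2-2.42j)], [-0.37+0.45j, (1.24+0.54j)]] + [[(0.76-1.12j), 2.00+2.42j], [(-0.37-0.45j), 1.24-0.54j]]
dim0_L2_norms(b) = [1.69, 4.71]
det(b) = 6.74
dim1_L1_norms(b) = [5.53, 3.22]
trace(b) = 4.00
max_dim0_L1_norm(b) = 6.49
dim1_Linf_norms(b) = [4.01, 2.48]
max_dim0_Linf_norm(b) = 4.01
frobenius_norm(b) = 5.01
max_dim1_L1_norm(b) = 5.53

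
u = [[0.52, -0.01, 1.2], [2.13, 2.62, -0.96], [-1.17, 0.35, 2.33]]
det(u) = 7.96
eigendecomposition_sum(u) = [[0.08+1.16j, (-0.21+0.07j), (0.55-0.81j)], [(0.13-1.2j), 0.23-0.03j, (-0.72+0.73j)], [-0.92+0.90j, -0.21-0.13j, (1.08-0.11j)]] + [[(0.08-1.16j), (-0.21-0.07j), (0.55+0.81j)], [(0.13+1.2j), 0.23+0.03j, (-0.72-0.73j)], [-0.92-0.90j, (-0.21+0.13j), 1.08+0.11j]] + [[(0.36+0j), (0.41+0j), 0.09-0.00j], [(1.87+0j), 2.16+0.00j, (0.47-0j)], [(0.66+0j), (0.76+0j), (0.17-0j)]]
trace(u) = 5.47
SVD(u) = [[0.09, -0.41, 0.91],[-0.88, -0.46, -0.13],[0.47, -0.79, -0.4]] @ diag([3.792890961712162, 2.4102739163159503, 0.8707799956872934]) @ [[-0.63, -0.56, 0.54], [-0.12, -0.62, -0.78], [0.77, -0.55, 0.32]]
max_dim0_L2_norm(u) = 2.79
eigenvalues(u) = [(1.39+1.01j), (1.39-1.01j), (2.69+0j)]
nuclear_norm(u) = 7.07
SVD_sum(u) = [[-0.21, -0.18, 0.18], [2.08, 1.87, -1.8], [-1.12, -1.01, 0.97]] + [[0.12, 0.61, 0.77], [0.13, 0.69, 0.87], [0.22, 1.17, 1.47]] + [[0.61, -0.44, 0.25], [-0.08, 0.06, -0.04], [-0.27, 0.19, -0.11]]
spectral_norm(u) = 3.79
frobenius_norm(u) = 4.58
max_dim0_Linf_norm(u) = 2.62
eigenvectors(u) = [[(0.36-0.42j), (0.36+0.42j), (0.18+0j)],[(-0.44+0.36j), -0.44-0.36j, 0.93+0.00j],[0.61+0.00j, (0.61-0j), 0.33+0.00j]]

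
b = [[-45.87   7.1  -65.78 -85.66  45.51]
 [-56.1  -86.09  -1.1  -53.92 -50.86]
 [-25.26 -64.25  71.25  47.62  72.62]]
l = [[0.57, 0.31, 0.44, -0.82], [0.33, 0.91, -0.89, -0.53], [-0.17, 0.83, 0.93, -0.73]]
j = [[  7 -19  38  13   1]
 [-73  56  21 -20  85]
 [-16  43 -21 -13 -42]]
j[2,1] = 43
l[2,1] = 0.827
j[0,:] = [7, -19, 38, 13, 1]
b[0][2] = -65.78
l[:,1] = [0.308, 0.909, 0.827]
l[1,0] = 0.327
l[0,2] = 0.441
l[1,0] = 0.327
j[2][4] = -42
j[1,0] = -73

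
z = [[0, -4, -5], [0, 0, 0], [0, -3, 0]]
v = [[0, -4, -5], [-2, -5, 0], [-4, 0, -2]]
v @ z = [[0, 15, 0], [0, 8, 10], [0, 22, 20]]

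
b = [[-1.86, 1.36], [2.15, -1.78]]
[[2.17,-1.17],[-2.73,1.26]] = b @ [[-0.39,0.96],[1.06,0.45]]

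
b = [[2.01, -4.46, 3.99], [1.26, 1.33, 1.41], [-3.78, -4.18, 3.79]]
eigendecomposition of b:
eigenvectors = [[(-0.32+0.58j), -0.32-0.58j, -0.38+0.00j], [0.08+0.29j, (0.08-0.29j), (0.62+0j)], [(-0.68+0j), -0.68-0.00j, 0.68+0.00j]]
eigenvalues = [(2.51+5j), (2.51-5j), (2.11+0j)]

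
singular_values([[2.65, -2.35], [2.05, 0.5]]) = [3.79, 1.62]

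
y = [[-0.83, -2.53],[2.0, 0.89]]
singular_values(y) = [3.17, 1.37]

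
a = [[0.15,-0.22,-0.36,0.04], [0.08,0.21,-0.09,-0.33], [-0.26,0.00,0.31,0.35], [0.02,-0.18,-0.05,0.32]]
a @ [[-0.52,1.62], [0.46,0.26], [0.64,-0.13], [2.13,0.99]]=[[-0.32,0.27], [-0.71,-0.13], [1.08,-0.12], [0.56,0.31]]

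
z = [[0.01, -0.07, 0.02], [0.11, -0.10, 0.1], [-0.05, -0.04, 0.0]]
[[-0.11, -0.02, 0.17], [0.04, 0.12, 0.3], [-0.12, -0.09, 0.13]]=z@[[0.49, 1.3, -1.00], [2.27, 0.61, -2.01], [2.14, 0.4, 2.06]]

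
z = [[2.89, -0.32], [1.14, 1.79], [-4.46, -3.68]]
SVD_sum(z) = [[1.79,1.25], [1.61,1.13], [-4.72,-3.31]] + [[1.10, -1.57], [-0.47, 0.66], [0.26, -0.37]]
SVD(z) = [[-0.34, 0.90], [-0.30, -0.38], [0.89, 0.21]] @ diag([6.46826805513266, 2.1339419783467264]) @ [[-0.82, -0.57], [0.57, -0.82]]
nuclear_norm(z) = 8.60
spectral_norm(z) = 6.47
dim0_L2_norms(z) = [5.44, 4.1]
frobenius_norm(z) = 6.81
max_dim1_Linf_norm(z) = 4.46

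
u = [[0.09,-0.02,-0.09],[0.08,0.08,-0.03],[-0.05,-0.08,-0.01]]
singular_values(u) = [0.17, 0.11, 0.01]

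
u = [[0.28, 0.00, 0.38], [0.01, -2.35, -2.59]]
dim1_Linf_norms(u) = [0.38, 2.59]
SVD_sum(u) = [[0.00, 0.19, 0.21], [-0.01, -2.33, -2.6]] + [[0.28, -0.19, 0.17], [0.02, -0.02, 0.01]]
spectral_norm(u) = 3.51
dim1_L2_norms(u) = [0.47, 3.5]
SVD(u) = [[-0.08, 1.0], [1.00, 0.08]] @ diag([3.508615200252592, 0.37831121653535876]) @ [[-0.00,-0.67,-0.74],[0.74,-0.50,0.45]]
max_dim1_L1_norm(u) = 4.95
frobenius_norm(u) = 3.53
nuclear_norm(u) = 3.89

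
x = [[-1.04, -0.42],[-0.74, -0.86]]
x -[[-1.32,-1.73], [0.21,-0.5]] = [[0.28,1.31], [-0.95,-0.36]]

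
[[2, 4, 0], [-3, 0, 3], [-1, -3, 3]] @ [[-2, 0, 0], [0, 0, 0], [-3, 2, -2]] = [[-4, 0, 0], [-3, 6, -6], [-7, 6, -6]]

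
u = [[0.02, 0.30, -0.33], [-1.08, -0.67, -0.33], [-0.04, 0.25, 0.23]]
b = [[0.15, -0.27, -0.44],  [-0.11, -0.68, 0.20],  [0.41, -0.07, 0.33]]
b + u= [[0.17, 0.03, -0.77],  [-1.19, -1.35, -0.13],  [0.37, 0.18, 0.56]]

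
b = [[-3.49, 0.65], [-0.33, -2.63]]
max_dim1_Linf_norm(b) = 3.49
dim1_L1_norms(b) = [4.14, 2.96]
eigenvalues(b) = [(-3.06+0.17j), (-3.06-0.17j)]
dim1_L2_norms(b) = [3.55, 2.65]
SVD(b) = [[-1.0, 0.1], [0.10, 1.00]] @ diag([3.5577864942561153, 2.640180914499758]) @ [[0.97, -0.25], [-0.25, -0.97]]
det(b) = 9.39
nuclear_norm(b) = 6.20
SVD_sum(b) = [[-3.42, 0.90], [0.34, -0.09]] + [[-0.07,-0.25], [-0.67,-2.54]]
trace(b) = -6.12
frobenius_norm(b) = 4.43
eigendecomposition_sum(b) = [[-1.74-3.74j, 0.32+5.78j], [-0.17-2.93j, (-1.31+3.91j)]] + [[(-1.74+3.74j),0.33-5.78j], [(-0.17+2.93j),-1.31-3.91j]]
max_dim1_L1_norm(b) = 4.14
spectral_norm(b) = 3.56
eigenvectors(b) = [[0.81+0.00j, 0.81-0.00j],[0.54+0.22j, (0.54-0.22j)]]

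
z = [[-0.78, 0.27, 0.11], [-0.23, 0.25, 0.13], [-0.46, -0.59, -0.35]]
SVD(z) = [[-0.80,-0.46,-0.39], [-0.21,-0.38,0.9], [-0.56,0.8,0.21]] @ diag([0.9365353684388781, 0.7942261110386725, 0.002527490344435243]) @ [[0.99,0.07,0.09],[0.1,-0.87,-0.48],[-0.04,-0.49,0.87]]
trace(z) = -0.88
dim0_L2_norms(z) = [0.93, 0.7, 0.39]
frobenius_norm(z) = 1.23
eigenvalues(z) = [-0.57, -0.3, -0.01]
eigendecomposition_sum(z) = [[-0.97, 0.47, 0.21], [0.03, -0.02, -0.01], [-1.93, 0.93, 0.41]] + [[0.19,-0.19,-0.10], [-0.27,0.29,0.14], [1.48,-1.56,-0.77]] + [[0.0, -0.00, -0.0], [0.01, -0.02, -0.01], [-0.02, 0.04, 0.01]]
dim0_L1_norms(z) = [1.47, 1.11, 0.59]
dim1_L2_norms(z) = [0.83, 0.36, 0.83]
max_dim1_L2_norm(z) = 0.83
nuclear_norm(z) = 1.73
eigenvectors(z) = [[-0.45, 0.12, -0.04], [0.02, -0.18, -0.47], [-0.89, 0.98, 0.88]]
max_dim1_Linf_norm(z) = 0.78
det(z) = -0.00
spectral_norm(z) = 0.94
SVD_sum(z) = [[-0.74, -0.05, -0.07], [-0.2, -0.01, -0.02], [-0.52, -0.04, -0.05]] + [[-0.04, 0.32, 0.18],[-0.03, 0.26, 0.15],[0.06, -0.55, -0.3]] + [[0.00,0.0,-0.00],[-0.0,-0.00,0.0],[-0.00,-0.00,0.0]]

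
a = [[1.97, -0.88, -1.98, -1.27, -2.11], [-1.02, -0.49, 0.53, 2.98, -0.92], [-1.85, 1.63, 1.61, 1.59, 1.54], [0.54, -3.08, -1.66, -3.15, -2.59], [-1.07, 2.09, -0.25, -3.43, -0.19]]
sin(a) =[[-1.21, 1.90, 0.65, 1.89, -0.08], [-3.57, -2.0, 0.77, 5.29, -3.96], [0.17, 0.93, -0.26, 0.14, -0.23], [-0.08, -4.26, 0.15, -0.13, -0.37], [2.34, 6.57, -0.19, -1.7, 3.47]]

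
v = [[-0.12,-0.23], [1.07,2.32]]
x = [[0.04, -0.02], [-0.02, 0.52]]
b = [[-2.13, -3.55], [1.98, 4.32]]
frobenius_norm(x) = 0.52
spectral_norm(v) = 2.57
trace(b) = 2.19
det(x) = 0.02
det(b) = -2.17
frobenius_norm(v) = 2.57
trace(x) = 0.56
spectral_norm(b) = 6.29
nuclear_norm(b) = 6.64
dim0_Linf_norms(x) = [0.04, 0.52]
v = x @ b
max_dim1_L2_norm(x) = 0.52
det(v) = -0.03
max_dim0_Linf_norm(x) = 0.52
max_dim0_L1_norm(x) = 0.54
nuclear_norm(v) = 2.58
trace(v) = 2.20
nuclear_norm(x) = 0.56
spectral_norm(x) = 0.52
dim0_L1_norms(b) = [4.11, 7.87]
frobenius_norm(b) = 6.30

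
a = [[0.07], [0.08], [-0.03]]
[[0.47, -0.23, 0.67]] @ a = [[-0.01]]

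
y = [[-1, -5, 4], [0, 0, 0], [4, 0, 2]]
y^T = [[-1, 0, 4], [-5, 0, 0], [4, 0, 2]]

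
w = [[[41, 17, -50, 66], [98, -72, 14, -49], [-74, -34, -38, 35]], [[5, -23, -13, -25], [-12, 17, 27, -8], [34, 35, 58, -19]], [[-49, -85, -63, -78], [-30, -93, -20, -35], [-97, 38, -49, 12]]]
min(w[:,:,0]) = -97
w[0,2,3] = 35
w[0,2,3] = 35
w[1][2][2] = 58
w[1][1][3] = -8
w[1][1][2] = 27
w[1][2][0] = 34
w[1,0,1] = -23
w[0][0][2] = -50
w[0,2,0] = -74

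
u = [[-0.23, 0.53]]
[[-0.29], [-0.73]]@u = [[0.07,-0.15], [0.17,-0.39]]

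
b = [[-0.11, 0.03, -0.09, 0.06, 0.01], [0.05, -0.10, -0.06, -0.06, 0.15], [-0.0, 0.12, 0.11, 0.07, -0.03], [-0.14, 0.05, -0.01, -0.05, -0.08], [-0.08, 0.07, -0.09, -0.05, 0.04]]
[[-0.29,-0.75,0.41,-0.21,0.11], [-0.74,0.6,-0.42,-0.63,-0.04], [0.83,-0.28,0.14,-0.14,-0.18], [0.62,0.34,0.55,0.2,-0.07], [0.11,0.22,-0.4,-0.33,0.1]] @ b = [[0.01, 0.11, 0.11, 0.06, -0.11], [0.20, -0.17, -0.01, -0.08, 0.14], [-0.07, 0.05, -0.02, 0.09, -0.03], [-0.07, 0.06, -0.01, 0.05, 0.02], [0.04, -0.08, -0.07, -0.02, 0.08]]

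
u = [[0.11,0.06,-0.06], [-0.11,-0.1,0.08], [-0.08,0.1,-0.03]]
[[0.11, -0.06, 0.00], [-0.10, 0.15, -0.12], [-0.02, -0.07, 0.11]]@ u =[[0.02,0.01,-0.01], [-0.02,-0.03,0.02], [-0.00,0.02,-0.01]]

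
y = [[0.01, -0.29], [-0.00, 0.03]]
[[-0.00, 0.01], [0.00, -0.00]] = y @[[0.01, 0.11], [0.01, -0.04]]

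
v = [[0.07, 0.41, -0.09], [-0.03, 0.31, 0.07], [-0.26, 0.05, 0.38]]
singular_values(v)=[0.52, 0.48, 0.01]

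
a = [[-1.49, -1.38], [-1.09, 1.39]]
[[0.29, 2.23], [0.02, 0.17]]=a@[[-0.12, -0.93], [-0.08, -0.61]]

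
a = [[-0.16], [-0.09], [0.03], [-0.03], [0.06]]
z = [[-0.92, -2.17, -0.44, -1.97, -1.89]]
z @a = [[0.27]]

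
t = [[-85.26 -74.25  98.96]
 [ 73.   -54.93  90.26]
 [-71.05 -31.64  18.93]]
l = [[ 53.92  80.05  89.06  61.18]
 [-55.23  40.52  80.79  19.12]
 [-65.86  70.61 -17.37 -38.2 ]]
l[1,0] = -55.23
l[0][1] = 80.05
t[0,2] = 98.96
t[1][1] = -54.93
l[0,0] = 53.92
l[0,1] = 80.05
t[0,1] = -74.25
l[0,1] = 80.05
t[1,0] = 73.0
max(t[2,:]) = 18.93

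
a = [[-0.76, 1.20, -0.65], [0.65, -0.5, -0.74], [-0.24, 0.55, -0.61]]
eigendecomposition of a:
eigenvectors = [[0.87, -0.75, 0.68],[-0.26, -0.61, 0.49],[0.42, -0.26, 0.54]]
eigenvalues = [-1.44, -0.01, -0.41]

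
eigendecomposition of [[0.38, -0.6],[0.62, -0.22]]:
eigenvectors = [[(0.34+0.61j), 0.34-0.61j],  [(0.71+0j), 0.71-0.00j]]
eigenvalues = [(0.08+0.53j), (0.08-0.53j)]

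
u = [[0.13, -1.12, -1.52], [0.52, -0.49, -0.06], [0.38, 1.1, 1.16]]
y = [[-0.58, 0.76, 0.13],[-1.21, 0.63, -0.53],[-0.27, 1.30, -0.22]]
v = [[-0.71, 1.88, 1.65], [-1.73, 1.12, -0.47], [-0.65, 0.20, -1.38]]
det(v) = -2.25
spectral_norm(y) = 2.01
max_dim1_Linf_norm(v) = 1.88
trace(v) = -0.97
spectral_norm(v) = 2.90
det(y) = -0.60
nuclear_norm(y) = 3.21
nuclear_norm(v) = 5.50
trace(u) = 0.80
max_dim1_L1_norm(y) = 2.37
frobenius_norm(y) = 2.21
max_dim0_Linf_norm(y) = 1.3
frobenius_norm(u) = 2.61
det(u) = -0.52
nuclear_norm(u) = 3.48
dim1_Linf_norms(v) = [1.88, 1.73, 1.38]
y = v + u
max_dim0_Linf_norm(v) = 1.88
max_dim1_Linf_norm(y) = 1.3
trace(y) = -0.17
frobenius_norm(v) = 3.69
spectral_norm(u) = 2.50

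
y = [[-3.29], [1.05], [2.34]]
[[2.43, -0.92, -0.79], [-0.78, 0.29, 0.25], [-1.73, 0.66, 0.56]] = y @ [[-0.74,0.28,0.24]]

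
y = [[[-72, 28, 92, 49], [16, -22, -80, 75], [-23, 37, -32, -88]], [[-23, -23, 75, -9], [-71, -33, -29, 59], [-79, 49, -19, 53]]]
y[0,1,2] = -80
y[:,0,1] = [28, -23]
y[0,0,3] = 49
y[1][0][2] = 75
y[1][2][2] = -19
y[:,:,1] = [[28, -22, 37], [-23, -33, 49]]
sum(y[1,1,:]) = -74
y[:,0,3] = [49, -9]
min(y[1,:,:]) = -79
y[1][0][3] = -9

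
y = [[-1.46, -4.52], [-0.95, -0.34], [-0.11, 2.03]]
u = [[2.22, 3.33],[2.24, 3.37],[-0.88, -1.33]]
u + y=[[0.76, -1.19], [1.29, 3.03], [-0.99, 0.70]]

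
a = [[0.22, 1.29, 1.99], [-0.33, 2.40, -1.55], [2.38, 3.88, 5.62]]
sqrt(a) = [[(0.28+0.67j), 0.31-0.01j, 0.75-0.22j], [(-0.02-0.05j), 1.66+0.00j, (-0.38+0.01j)], [0.86-0.23j, (0.91+0j), (2.32+0.07j)]]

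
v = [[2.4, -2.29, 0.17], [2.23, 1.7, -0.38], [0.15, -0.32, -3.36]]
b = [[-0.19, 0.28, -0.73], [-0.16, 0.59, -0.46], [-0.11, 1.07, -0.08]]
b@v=[[0.06, 1.14, 2.31], [0.86, 1.52, 1.29], [2.11, 2.1, -0.16]]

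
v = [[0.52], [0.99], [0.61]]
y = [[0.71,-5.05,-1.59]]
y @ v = [[-5.60]]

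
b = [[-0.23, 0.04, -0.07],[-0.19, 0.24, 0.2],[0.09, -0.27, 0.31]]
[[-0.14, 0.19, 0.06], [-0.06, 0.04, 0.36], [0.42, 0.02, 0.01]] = b@[[0.26, -0.89, -0.38],[-0.64, -0.46, 0.62],[0.72, -0.08, 0.68]]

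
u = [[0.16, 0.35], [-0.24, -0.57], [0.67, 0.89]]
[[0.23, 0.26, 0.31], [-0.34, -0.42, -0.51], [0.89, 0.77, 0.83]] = u@[[1.19,0.41,0.12], [0.1,0.56,0.84]]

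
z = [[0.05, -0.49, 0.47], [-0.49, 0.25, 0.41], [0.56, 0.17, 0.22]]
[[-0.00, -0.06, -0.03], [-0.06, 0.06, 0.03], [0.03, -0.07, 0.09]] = z @ [[0.08, -0.13, 0.08], [-0.02, 0.06, 0.14], [-0.03, -0.05, 0.08]]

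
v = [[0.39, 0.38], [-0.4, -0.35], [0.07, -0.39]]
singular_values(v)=[0.8, 0.32]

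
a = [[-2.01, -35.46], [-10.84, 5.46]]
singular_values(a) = [35.88, 11.02]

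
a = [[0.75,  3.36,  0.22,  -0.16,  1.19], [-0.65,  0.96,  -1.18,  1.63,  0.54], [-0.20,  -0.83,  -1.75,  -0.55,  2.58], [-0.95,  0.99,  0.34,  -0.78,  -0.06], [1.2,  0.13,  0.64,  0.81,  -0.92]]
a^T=[[0.75, -0.65, -0.20, -0.95, 1.20], [3.36, 0.96, -0.83, 0.99, 0.13], [0.22, -1.18, -1.75, 0.34, 0.64], [-0.16, 1.63, -0.55, -0.78, 0.81], [1.19, 0.54, 2.58, -0.06, -0.92]]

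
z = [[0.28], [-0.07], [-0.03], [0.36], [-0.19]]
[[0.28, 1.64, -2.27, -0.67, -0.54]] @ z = [[-0.11]]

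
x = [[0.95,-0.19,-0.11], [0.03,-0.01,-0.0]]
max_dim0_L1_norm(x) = 0.98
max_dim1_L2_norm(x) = 0.98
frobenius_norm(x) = 0.98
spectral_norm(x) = 0.98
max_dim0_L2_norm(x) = 0.95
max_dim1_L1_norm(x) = 1.25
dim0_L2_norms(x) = [0.95, 0.19, 0.11]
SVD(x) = [[-1.0, -0.03],[-0.03, 1.00]] @ diag([0.9755368328482736, 0.005280885944526661]) @ [[-0.97, 0.19, 0.11], [-0.07, -0.74, 0.67]]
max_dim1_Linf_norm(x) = 0.95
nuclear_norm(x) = 0.98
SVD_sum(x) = [[0.95, -0.19, -0.11], [0.03, -0.01, -0.0]] + [[0.00,0.00,-0.0], [-0.0,-0.0,0.0]]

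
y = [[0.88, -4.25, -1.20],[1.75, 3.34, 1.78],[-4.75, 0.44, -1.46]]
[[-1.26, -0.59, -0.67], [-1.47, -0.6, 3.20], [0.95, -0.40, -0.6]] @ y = [[1.04, 3.09, 1.44],  [-17.54, 5.65, -3.98],  [2.99, -5.64, -0.98]]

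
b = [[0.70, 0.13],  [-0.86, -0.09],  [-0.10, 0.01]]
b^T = [[0.7, -0.86, -0.10], [0.13, -0.09, 0.01]]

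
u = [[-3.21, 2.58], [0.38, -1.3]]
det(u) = 3.193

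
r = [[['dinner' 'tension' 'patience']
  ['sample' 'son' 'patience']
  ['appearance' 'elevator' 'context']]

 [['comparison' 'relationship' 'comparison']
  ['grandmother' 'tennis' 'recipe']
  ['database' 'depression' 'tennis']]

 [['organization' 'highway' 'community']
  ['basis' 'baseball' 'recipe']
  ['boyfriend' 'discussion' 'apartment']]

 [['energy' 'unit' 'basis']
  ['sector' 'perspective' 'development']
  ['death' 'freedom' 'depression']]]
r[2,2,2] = 'apartment'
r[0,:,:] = [['dinner', 'tension', 'patience'], ['sample', 'son', 'patience'], ['appearance', 'elevator', 'context']]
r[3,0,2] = 'basis'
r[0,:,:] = [['dinner', 'tension', 'patience'], ['sample', 'son', 'patience'], ['appearance', 'elevator', 'context']]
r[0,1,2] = 'patience'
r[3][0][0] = 'energy'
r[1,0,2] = 'comparison'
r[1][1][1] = 'tennis'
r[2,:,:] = [['organization', 'highway', 'community'], ['basis', 'baseball', 'recipe'], ['boyfriend', 'discussion', 'apartment']]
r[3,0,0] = 'energy'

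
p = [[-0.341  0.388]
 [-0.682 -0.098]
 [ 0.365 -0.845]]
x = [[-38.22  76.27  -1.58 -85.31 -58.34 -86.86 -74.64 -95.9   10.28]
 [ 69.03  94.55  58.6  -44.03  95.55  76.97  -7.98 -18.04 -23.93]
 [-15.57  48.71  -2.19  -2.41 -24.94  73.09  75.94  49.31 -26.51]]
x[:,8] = [10.28, -23.93, -26.51]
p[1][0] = -0.682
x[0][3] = -85.31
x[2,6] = 75.94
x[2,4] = -24.94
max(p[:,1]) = 0.388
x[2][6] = 75.94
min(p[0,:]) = -0.341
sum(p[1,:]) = -0.78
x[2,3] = -2.41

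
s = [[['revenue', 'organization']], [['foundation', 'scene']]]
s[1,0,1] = 'scene'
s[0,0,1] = 'organization'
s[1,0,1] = 'scene'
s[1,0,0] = 'foundation'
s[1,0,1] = 'scene'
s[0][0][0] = 'revenue'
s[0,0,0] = 'revenue'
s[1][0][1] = 'scene'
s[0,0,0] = 'revenue'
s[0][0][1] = 'organization'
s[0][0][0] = 'revenue'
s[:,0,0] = ['revenue', 'foundation']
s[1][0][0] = 'foundation'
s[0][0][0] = 'revenue'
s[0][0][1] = 'organization'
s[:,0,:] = [['revenue', 'organization'], ['foundation', 'scene']]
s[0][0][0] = 'revenue'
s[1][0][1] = 'scene'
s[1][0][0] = 'foundation'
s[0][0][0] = 'revenue'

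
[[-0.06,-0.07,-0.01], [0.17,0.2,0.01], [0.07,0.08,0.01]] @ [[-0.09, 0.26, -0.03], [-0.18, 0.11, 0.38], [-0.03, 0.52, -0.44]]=[[0.02, -0.03, -0.02],  [-0.05, 0.07, 0.07],  [-0.02, 0.03, 0.02]]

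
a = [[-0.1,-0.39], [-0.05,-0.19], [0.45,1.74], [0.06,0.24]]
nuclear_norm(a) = 1.87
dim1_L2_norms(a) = [0.4, 0.2, 1.8, 0.25]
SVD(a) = [[-0.22,0.33], [-0.11,-0.38], [0.96,0.15], [0.13,-0.85]] @ diag([1.8686879681247606, 0.0022973431947770516]) @ [[0.25,  0.97],[0.97,  -0.25]]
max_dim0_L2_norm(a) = 1.81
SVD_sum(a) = [[-0.10, -0.39], [-0.05, -0.19], [0.45, 1.74], [0.06, 0.24]] + [[0.00, -0.0],[-0.0, 0.00],[0.0, -0.00],[-0.00, 0.00]]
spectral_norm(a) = 1.87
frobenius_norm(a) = 1.87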